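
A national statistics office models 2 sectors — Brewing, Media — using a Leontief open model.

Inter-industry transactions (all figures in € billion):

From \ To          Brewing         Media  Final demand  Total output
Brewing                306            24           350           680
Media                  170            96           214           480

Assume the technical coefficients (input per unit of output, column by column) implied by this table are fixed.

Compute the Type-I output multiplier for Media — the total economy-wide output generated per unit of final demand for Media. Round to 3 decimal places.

m_2 = 1.404

Technical coefficients a_ij = z_ij / X_j:
  a_11 = 306/680 = 0.45, a_21 = 170/680 = 0.25
  a_12 = 24/480 = 0.05, a_22 = 96/480 = 0.20
I − A =
  [   0.55    -0.05]
  [  -0.25     0.80]
det(I−A) = (0.55)(0.80) − (-0.05)(-0.25) = 0.4275
adj(I−A) = [[0.80, 0.05], [0.25, 0.55]]
(I − A)⁻¹ = adj(I−A) / det(I−A) ≈
  [   1.8713     0.1170]
  [   0.5848     1.2865]
The output multiplier for sector j is the column-j sum of the Leontief inverse (I − A)⁻¹ = adj(I−A) / det(I−A).
Column 2 of adj(I−A): (0.05, 0.55); det(I−A) = 0.4275.
m_2 = (0.05 + 0.55) / 0.4275 = 0.60 / 0.4275 ≈ 1.404.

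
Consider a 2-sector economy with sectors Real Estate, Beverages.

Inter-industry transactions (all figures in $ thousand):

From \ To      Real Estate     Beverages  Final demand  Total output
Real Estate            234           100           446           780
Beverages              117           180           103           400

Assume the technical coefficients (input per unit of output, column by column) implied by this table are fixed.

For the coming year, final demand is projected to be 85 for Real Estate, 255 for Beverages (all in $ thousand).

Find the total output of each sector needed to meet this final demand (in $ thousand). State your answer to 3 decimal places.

Technical coefficients a_ij = z_ij / X_j:
  a_RR = 234/780 = 0.30, a_BR = 117/780 = 0.15
  a_RB = 100/400 = 0.25, a_BB = 180/400 = 0.45
I − A =
  [   0.70    -0.25]
  [  -0.15     0.55]
det(I−A) = (0.70)(0.55) − (-0.25)(-0.15) = 0.3475
adj(I−A) = [[0.55, 0.25], [0.15, 0.70]]
(I − A)⁻¹ = adj(I−A) / det(I−A) ≈
  [   1.5827     0.7194]
  [   0.4317     2.0144]
x = (I − A)⁻¹ d = adj(I−A)·d / det(I−A), with det(I−A) = 0.3475:
  x_R = (0.55·85 + 0.25·255) / 0.3475 = 110.50 / 0.3475 ≈ 317.986
  x_B = (0.15·85 + 0.70·255) / 0.3475 = 191.25 / 0.3475 ≈ 550.360

x_R = 317.986, x_B = 550.360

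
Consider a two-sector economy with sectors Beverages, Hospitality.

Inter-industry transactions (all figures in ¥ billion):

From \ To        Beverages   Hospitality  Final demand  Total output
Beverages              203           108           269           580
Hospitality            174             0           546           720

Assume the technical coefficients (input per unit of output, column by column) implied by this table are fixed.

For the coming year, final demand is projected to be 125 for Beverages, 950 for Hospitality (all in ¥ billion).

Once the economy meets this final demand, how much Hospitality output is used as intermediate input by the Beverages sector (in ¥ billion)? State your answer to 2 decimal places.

Technical coefficients a_ij = z_ij / X_j:
  a_BB = 203/580 = 0.35, a_HB = 174/580 = 0.30
  a_BH = 108/720 = 0.15, a_HH = 0/720 = 0.00
I − A =
  [   0.65    -0.15]
  [  -0.30     1.00]
det(I−A) = (0.65)(1.00) − (-0.15)(-0.30) = 0.6050
adj(I−A) = [[1.00, 0.15], [0.30, 0.65]]
(I − A)⁻¹ = adj(I−A) / det(I−A) ≈
  [   1.6529     0.2479]
  [   0.4959     1.0744]
First solve x = (I − A)⁻¹ d = adj(I−A)·d / det(I−A); in particular x_B = (1.00·125 + 0.15·950) / 0.6050 = 267.50 / 0.6050 ≈ 442.1488.
Intermediate flow from H to B: z_HB = a_HB · x_B = 0.30 × 267.50 / 0.6050 = 80.25 / 0.6050 ≈ 132.64.

z_HB = 132.64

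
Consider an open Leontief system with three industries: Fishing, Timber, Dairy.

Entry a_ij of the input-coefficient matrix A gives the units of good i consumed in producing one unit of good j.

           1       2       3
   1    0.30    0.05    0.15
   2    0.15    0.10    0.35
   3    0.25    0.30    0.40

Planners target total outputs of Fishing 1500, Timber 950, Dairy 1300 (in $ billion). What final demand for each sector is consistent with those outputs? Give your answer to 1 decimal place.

d_1 = 807.5, d_2 = 175.0, d_3 = 120.0

I − A =
  [   0.70    -0.05    -0.15]
  [  -0.15     0.90    -0.35]
  [  -0.25    -0.30     0.60]
d = (I − A) x:
  d_1 = (+0.70)·1500 + (-0.05)·950 + (-0.15)·1300 = 807.5
  d_2 = (-0.15)·1500 + (+0.90)·950 + (-0.35)·1300 = 175.0
  d_3 = (-0.25)·1500 + (-0.30)·950 + (+0.60)·1300 = 120.0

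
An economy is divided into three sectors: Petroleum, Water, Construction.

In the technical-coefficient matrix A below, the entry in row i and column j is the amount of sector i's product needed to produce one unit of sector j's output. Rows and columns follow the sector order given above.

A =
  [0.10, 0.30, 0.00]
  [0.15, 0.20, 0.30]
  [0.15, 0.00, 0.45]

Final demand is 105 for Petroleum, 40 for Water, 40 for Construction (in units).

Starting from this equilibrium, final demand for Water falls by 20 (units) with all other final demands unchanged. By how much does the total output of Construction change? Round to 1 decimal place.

Δx_C = -2.5

I − A =
  [   0.90    -0.30     0.00]
  [  -0.15     0.80    -0.30]
  [  -0.15     0.00     0.55]
Cofactors of I−A, C_ij = (−1)^(i+j)·(minor ij) (rows/columns in the sector order above):
  C_11 = (0.80)(0.55) − (-0.30)(0.00) = 0.4400
  C_12 = −[(-0.15)(0.55) − (-0.30)(-0.15)] = 0.1275
  C_13 = (-0.15)(0.00) − (0.80)(-0.15) = 0.1200
  C_21 = −[(-0.30)(0.55) − (0.00)(0.00)] = 0.1650
  C_22 = (0.90)(0.55) − (0.00)(-0.15) = 0.4950
  C_23 = −[(0.90)(0.00) − (-0.30)(-0.15)] = 0.0450
  C_31 = (-0.30)(-0.30) − (0.00)(0.80) = 0.0900
  C_32 = −[(0.90)(-0.30) − (0.00)(-0.15)] = 0.2700
  C_33 = (0.90)(0.80) − (-0.30)(-0.15) = 0.6750
det(I−A) = Σ_j (I−A)_1j·C_1j = (0.90)(0.4400) + (-0.30)(0.1275) + (0.00)(0.1200) = 0.35775
adj(I−A) = Cᵀ =
  [ 0.4400   0.1650   0.0900]
  [ 0.1275   0.4950   0.2700]
  [ 0.1200   0.0450   0.6750]
(I − A)⁻¹ = adj(I−A) / det(I−A) ≈
  [   1.2299     0.4612     0.2516]
  [   0.3564     1.3836     0.7547]
  [   0.3354     0.1258     1.8868]
Δx = (I − A)⁻¹ Δd with Δd having -20 in the Water component and 0 elsewhere.
So Δx_C = L_CW · (-20), where L_CW = adj(I−A)_CW / det(I−A) = 0.0450 / 0.35775.
Δx_C = 0.0450 × (-20) / 0.35775 = -0.90 / 0.35775 ≈ -2.5.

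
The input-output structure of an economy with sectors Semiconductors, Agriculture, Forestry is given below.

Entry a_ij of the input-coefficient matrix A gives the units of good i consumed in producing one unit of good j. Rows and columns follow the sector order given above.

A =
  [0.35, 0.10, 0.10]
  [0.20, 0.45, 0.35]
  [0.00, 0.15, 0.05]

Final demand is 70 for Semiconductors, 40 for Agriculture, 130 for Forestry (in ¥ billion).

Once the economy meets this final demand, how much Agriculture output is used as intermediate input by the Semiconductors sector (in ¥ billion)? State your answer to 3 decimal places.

z_AS = 34.568

I − A =
  [   0.65    -0.10    -0.10]
  [  -0.20     0.55    -0.35]
  [   0.00    -0.15     0.95]
Cofactors of I−A, C_ij = (−1)^(i+j)·(minor ij) (rows/columns in the sector order above):
  C_11 = (0.55)(0.95) − (-0.35)(-0.15) = 0.4700
  C_12 = −[(-0.20)(0.95) − (-0.35)(0.00)] = 0.1900
  C_13 = (-0.20)(-0.15) − (0.55)(0.00) = 0.0300
  C_21 = −[(-0.10)(0.95) − (-0.10)(-0.15)] = 0.1100
  C_22 = (0.65)(0.95) − (-0.10)(0.00) = 0.6175
  C_23 = −[(0.65)(-0.15) − (-0.10)(0.00)] = 0.0975
  C_31 = (-0.10)(-0.35) − (-0.10)(0.55) = 0.0900
  C_32 = −[(0.65)(-0.35) − (-0.10)(-0.20)] = 0.2475
  C_33 = (0.65)(0.55) − (-0.10)(-0.20) = 0.3375
det(I−A) = Σ_j (I−A)_1j·C_1j = (0.65)(0.4700) + (-0.10)(0.1900) + (-0.10)(0.0300) = 0.2835
adj(I−A) = Cᵀ =
  [ 0.4700   0.1100   0.0900]
  [ 0.1900   0.6175   0.2475]
  [ 0.0300   0.0975   0.3375]
(I − A)⁻¹ = adj(I−A) / det(I−A) ≈
  [   1.6578     0.3880     0.3175]
  [   0.6702     2.1781     0.8730]
  [   0.1058     0.3439     1.1905]
First solve x = (I − A)⁻¹ d = adj(I−A)·d / det(I−A); in particular x_S = (0.4700·70 + 0.1100·40 + 0.0900·130) / 0.2835 = 49.00 / 0.2835 ≈ 172.83951.
Intermediate flow from A to S: z_AS = a_AS · x_S = 0.20 × 49.00 / 0.2835 = 9.80 / 0.2835 ≈ 34.568.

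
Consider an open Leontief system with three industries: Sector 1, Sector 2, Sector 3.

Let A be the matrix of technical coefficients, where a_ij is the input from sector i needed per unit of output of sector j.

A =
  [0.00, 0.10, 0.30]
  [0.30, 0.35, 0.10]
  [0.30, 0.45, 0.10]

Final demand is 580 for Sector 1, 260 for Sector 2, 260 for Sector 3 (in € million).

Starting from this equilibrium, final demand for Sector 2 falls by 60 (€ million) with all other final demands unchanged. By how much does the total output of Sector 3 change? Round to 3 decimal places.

I − A =
  [   1.00    -0.10    -0.30]
  [  -0.30     0.65    -0.10]
  [  -0.30    -0.45     0.90]
Cofactors of I−A, C_ij = (−1)^(i+j)·(minor ij) (rows/columns in the sector order above):
  C_11 = (0.65)(0.90) − (-0.10)(-0.45) = 0.5400
  C_12 = −[(-0.30)(0.90) − (-0.10)(-0.30)] = 0.3000
  C_13 = (-0.30)(-0.45) − (0.65)(-0.30) = 0.3300
  C_21 = −[(-0.10)(0.90) − (-0.30)(-0.45)] = 0.2250
  C_22 = (1.00)(0.90) − (-0.30)(-0.30) = 0.8100
  C_23 = −[(1.00)(-0.45) − (-0.10)(-0.30)] = 0.4800
  C_31 = (-0.10)(-0.10) − (-0.30)(0.65) = 0.2050
  C_32 = −[(1.00)(-0.10) − (-0.30)(-0.30)] = 0.1900
  C_33 = (1.00)(0.65) − (-0.10)(-0.30) = 0.6200
det(I−A) = Σ_j (I−A)_1j·C_1j = (1.00)(0.5400) + (-0.10)(0.3000) + (-0.30)(0.3300) = 0.4110
adj(I−A) = Cᵀ =
  [ 0.5400   0.2250   0.2050]
  [ 0.3000   0.8100   0.1900]
  [ 0.3300   0.4800   0.6200]
(I − A)⁻¹ = adj(I−A) / det(I−A) ≈
  [   1.3139     0.5474     0.4988]
  [   0.7299     1.9708     0.4623]
  [   0.8029     1.1679     1.5085]
Δx = (I − A)⁻¹ Δd with Δd having -60 in the Sector 2 component and 0 elsewhere.
So Δx_3 = L_32 · (-60), where L_32 = adj(I−A)_32 / det(I−A) = 0.4800 / 0.4110.
Δx_3 = 0.4800 × (-60) / 0.4110 = -28.80 / 0.4110 ≈ -70.073.

Δx_3 = -70.073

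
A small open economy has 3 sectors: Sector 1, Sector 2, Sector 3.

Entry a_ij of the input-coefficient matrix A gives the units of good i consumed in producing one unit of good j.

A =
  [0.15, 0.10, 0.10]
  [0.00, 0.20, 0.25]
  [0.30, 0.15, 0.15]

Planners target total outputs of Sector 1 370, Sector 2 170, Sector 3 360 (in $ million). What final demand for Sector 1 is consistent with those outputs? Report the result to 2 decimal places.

I − A =
  [   0.85    -0.10    -0.10]
  [   0.00     0.80    -0.25]
  [  -0.30    -0.15     0.85]
d = (I − A) x:
  d_1 = (+0.85)·370 + (-0.10)·170 + (-0.10)·360 = 261.50
  d_2 = (+0.00)·370 + (+0.80)·170 + (-0.25)·360 = 46.00
  d_3 = (-0.30)·370 + (-0.15)·170 + (+0.85)·360 = 169.50

d_1 = 261.50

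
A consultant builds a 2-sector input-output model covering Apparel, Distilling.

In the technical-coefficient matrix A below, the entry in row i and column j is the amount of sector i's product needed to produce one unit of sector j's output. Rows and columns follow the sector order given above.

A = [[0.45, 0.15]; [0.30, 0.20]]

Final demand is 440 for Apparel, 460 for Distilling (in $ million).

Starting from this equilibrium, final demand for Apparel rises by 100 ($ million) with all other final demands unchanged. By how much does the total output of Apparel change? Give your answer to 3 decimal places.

Δx_A = 202.532

I − A =
  [   0.55    -0.15]
  [  -0.30     0.80]
det(I−A) = (0.55)(0.80) − (-0.15)(-0.30) = 0.3950
adj(I−A) = [[0.80, 0.15], [0.30, 0.55]]
(I − A)⁻¹ = adj(I−A) / det(I−A) ≈
  [   2.0253     0.3797]
  [   0.7595     1.3924]
Δx = (I − A)⁻¹ Δd with Δd having +100 in the Apparel component and 0 elsewhere.
So Δx_A = L_AA · (+100), where L_AA = adj(I−A)_AA / det(I−A) = 0.80 / 0.3950.
Δx_A = 0.80 × (+100) / 0.3950 = 80.00 / 0.3950 ≈ 202.532.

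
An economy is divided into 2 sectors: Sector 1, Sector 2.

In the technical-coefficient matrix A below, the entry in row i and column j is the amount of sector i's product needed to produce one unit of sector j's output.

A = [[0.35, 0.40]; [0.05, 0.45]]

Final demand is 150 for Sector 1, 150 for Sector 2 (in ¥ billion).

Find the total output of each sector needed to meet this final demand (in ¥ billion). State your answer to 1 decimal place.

x_1 = 422.2, x_2 = 311.1

I − A =
  [   0.65    -0.40]
  [  -0.05     0.55]
det(I−A) = (0.65)(0.55) − (-0.40)(-0.05) = 0.3375
adj(I−A) = [[0.55, 0.40], [0.05, 0.65]]
(I − A)⁻¹ = adj(I−A) / det(I−A) ≈
  [   1.6296     1.1852]
  [   0.1481     1.9259]
x = (I − A)⁻¹ d = adj(I−A)·d / det(I−A), with det(I−A) = 0.3375:
  x_1 = (0.55·150 + 0.40·150) / 0.3375 = 142.50 / 0.3375 ≈ 422.2
  x_2 = (0.05·150 + 0.65·150) / 0.3375 = 105.00 / 0.3375 ≈ 311.1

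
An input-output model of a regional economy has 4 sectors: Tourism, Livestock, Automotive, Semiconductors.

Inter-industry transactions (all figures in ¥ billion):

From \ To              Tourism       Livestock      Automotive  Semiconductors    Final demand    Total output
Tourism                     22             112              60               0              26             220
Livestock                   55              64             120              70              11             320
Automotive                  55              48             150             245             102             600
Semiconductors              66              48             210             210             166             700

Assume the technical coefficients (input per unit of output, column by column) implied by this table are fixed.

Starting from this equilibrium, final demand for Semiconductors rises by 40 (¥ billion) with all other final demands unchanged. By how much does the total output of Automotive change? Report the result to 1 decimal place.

Technical coefficients a_ij = z_ij / X_j:
  a_11 = 22/220 = 0.10, a_21 = 55/220 = 0.25, a_31 = 55/220 = 0.25, a_41 = 66/220 = 0.30
  a_12 = 112/320 = 0.35, a_22 = 64/320 = 0.20, a_32 = 48/320 = 0.15, a_42 = 48/320 = 0.15
  a_13 = 60/600 = 0.10, a_23 = 120/600 = 0.20, a_33 = 150/600 = 0.25, a_43 = 210/600 = 0.35
  a_14 = 0/700 = 0.00, a_24 = 70/700 = 0.10, a_34 = 245/700 = 0.35, a_44 = 210/700 = 0.30
I − A =
  [   0.90    -0.35    -0.10     0.00]
  [  -0.25     0.80    -0.20    -0.10]
  [  -0.25    -0.15     0.75    -0.35]
  [  -0.30    -0.15    -0.35     0.70]
Compute the cofactors C_ij = (−1)^(i+j)·(3×3 minor ij) of I−A; the adjugate is their transpose:
adj(I−A) = Cᵀ =
  [ 0.274000   0.156625   0.115750   0.080250]
  [ 0.187875   0.334250   0.178000   0.136750]
  [ 0.264125   0.239750   0.418750   0.243625]
  [ 0.289750   0.258625   0.297125   0.406125]
det(I−A) = Σ_j (I−A)_1j·C_1j = (0.90)(0.274000) + (-0.35)(0.187875) + (-0.10)(0.264125) + (0.00)(0.289750) = 0.15443125
(I − A)⁻¹ = adj(I−A) / det(I−A) ≈
  [   1.7743     1.0142     0.7495     0.5196]
  [   1.2166     2.1644     1.1526     0.8855]
  [   1.7103     1.5525     2.7116     1.5776]
  [   1.8762     1.6747     1.9240     2.6298]
Δx = (I − A)⁻¹ Δd with Δd having +40 in the Semiconductors component and 0 elsewhere.
So Δx_3 = L_34 · (+40), where L_34 = adj(I−A)_34 / det(I−A) = 0.243625 / 0.15443125.
Δx_3 = 0.243625 × (+40) / 0.15443125 = 9.745 / 0.15443125 ≈ 63.1.

Δx_3 = 63.1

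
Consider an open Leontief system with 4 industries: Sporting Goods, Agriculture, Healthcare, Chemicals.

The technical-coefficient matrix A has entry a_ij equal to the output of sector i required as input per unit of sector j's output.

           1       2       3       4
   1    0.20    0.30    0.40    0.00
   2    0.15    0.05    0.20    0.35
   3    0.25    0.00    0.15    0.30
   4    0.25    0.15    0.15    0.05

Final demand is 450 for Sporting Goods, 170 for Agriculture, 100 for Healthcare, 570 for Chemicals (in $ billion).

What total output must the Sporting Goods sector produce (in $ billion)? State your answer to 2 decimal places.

I − A =
  [   0.80    -0.30    -0.40     0.00]
  [  -0.15     0.95    -0.20    -0.35]
  [  -0.25     0.00     0.85    -0.30]
  [  -0.25    -0.15    -0.15     0.95]
Compute the cofactors C_ij = (−1)^(i+j)·(3×3 minor ij) of I−A; the adjugate is their transpose:
adj(I−A) = Cᵀ =
  [ 0.670750   0.246750   0.412750   0.221250]
  [ 0.264375   0.485000   0.286000   0.269000]
  [ 0.290500   0.129750   0.611000   0.240750]
  [ 0.264125   0.162000   0.250250   0.497750]
det(I−A) = Σ_j (I−A)_1j·C_1j = (0.80)(0.670750) + (-0.30)(0.264375) + (-0.40)(0.290500) + (0.00)(0.264125) = 0.3410875
(I − A)⁻¹ = adj(I−A) / det(I−A) ≈
  [   1.9665     0.7234     1.2101     0.6487]
  [   0.7751     1.4219     0.8385     0.7887]
  [   0.8517     0.3804     1.7913     0.7058]
  [   0.7744     0.4750     0.7337     1.4593]
x = (I − A)⁻¹ d = adj(I−A)·d / det(I−A), with det(I−A) = 0.3410875:
  x_1 = (0.670750·450 + 0.246750·170 + 0.412750·100 + 0.221250·570) / 0.3410875 = 511.1725 / 0.3410875 ≈ 1498.66
  x_2 = (0.264375·450 + 0.485000·170 + 0.286000·100 + 0.269000·570) / 0.3410875 = 383.34875 / 0.3410875 ≈ 1123.90
  x_3 = (0.290500·450 + 0.129750·170 + 0.611000·100 + 0.240750·570) / 0.3410875 = 351.11 / 0.3410875 ≈ 1029.38
  x_4 = (0.264125·450 + 0.162000·170 + 0.250250·100 + 0.497750·570) / 0.3410875 = 455.13875 / 0.3410875 ≈ 1334.38

x_1 = 1498.66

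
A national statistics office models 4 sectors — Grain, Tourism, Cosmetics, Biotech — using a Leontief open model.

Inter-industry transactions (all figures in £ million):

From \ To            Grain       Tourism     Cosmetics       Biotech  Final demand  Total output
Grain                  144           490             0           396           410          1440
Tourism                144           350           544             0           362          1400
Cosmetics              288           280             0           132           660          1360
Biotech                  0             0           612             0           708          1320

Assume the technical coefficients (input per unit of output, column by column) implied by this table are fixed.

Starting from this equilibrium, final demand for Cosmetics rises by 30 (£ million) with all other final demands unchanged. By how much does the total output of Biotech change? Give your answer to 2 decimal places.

Δx_B = 17.70

Technical coefficients a_ij = z_ij / X_j:
  a_GG = 144/1440 = 0.10, a_TG = 144/1440 = 0.10, a_CG = 288/1440 = 0.20, a_BG = 0/1440 = 0.00
  a_GT = 490/1400 = 0.35, a_TT = 350/1400 = 0.25, a_CT = 280/1400 = 0.20, a_BT = 0/1400 = 0.00
  a_GC = 0/1360 = 0.00, a_TC = 544/1360 = 0.40, a_CC = 0/1360 = 0.00, a_BC = 612/1360 = 0.45
  a_GB = 396/1320 = 0.30, a_TB = 0/1320 = 0.00, a_CB = 132/1320 = 0.10, a_BB = 0/1320 = 0.00
I − A =
  [   0.90    -0.35     0.00    -0.30]
  [  -0.10     0.75    -0.40     0.00]
  [  -0.20    -0.20     1.00    -0.10]
  [   0.00     0.00    -0.45     1.00]
Compute the cofactors C_ij = (−1)^(i+j)·(3×3 minor ij) of I−A; the adjugate is their transpose:
adj(I−A) = Cᵀ =
  [ 0.63625   0.36125   0.24125   0.21500]
  [ 0.17550   0.83250   0.37350   0.09000]
  [ 0.17000   0.25000   0.64000   0.11500]
  [ 0.07650   0.11250   0.28800   0.54000]
det(I−A) = Σ_j (I−A)_1j·C_1j = (0.90)(0.63625) + (-0.35)(0.17550) + (0.00)(0.17000) + (-0.30)(0.07650) = 0.48825
(I − A)⁻¹ = adj(I−A) / det(I−A) ≈
  [   1.3031     0.7399     0.4941     0.4403]
  [   0.3594     1.7051     0.7650     0.1843]
  [   0.3482     0.5120     1.3108     0.2355]
  [   0.1567     0.2304     0.5899     1.1060]
Δx = (I − A)⁻¹ Δd with Δd having +30 in the Cosmetics component and 0 elsewhere.
So Δx_B = L_BC · (+30), where L_BC = adj(I−A)_BC / det(I−A) = 0.28800 / 0.48825.
Δx_B = 0.28800 × (+30) / 0.48825 = 8.64 / 0.48825 ≈ 17.70.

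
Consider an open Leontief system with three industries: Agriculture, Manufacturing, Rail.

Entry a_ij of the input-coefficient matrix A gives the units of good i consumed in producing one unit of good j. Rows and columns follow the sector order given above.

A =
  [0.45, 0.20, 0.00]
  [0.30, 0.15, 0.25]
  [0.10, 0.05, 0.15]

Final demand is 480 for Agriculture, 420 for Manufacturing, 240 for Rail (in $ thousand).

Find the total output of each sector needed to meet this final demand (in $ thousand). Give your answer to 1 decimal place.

x_1 = 1268.2, x_2 = 1087.4, x_3 = 495.5

I − A =
  [   0.55    -0.20     0.00]
  [  -0.30     0.85    -0.25]
  [  -0.10    -0.05     0.85]
Cofactors of I−A, C_ij = (−1)^(i+j)·(minor ij) (rows/columns in the sector order above):
  C_11 = (0.85)(0.85) − (-0.25)(-0.05) = 0.7100
  C_12 = −[(-0.30)(0.85) − (-0.25)(-0.10)] = 0.2800
  C_13 = (-0.30)(-0.05) − (0.85)(-0.10) = 0.1000
  C_21 = −[(-0.20)(0.85) − (0.00)(-0.05)] = 0.1700
  C_22 = (0.55)(0.85) − (0.00)(-0.10) = 0.4675
  C_23 = −[(0.55)(-0.05) − (-0.20)(-0.10)] = 0.0475
  C_31 = (-0.20)(-0.25) − (0.00)(0.85) = 0.0500
  C_32 = −[(0.55)(-0.25) − (0.00)(-0.30)] = 0.1375
  C_33 = (0.55)(0.85) − (-0.20)(-0.30) = 0.4075
det(I−A) = Σ_j (I−A)_1j·C_1j = (0.55)(0.7100) + (-0.20)(0.2800) + (0.00)(0.1000) = 0.3345
adj(I−A) = Cᵀ =
  [ 0.7100   0.1700   0.0500]
  [ 0.2800   0.4675   0.1375]
  [ 0.1000   0.0475   0.4075]
(I − A)⁻¹ = adj(I−A) / det(I−A) ≈
  [   2.1226     0.5082     0.1495]
  [   0.8371     1.3976     0.4111]
  [   0.2990     0.1420     1.2182]
x = (I − A)⁻¹ d = adj(I−A)·d / det(I−A), with det(I−A) = 0.3345:
  x_1 = (0.7100·480 + 0.1700·420 + 0.0500·240) / 0.3345 = 424.20 / 0.3345 ≈ 1268.2
  x_2 = (0.2800·480 + 0.4675·420 + 0.1375·240) / 0.3345 = 363.75 / 0.3345 ≈ 1087.4
  x_3 = (0.1000·480 + 0.0475·420 + 0.4075·240) / 0.3345 = 165.75 / 0.3345 ≈ 495.5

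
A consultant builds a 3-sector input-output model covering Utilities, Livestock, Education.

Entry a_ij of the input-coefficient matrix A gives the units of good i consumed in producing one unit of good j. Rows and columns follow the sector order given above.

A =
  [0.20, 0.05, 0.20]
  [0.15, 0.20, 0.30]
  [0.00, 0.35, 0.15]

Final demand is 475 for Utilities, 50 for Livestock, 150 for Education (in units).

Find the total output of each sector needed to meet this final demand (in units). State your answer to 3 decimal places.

x_U = 688.293, x_L = 304.795, x_E = 301.975

I − A =
  [   0.80    -0.05    -0.20]
  [  -0.15     0.80    -0.30]
  [   0.00    -0.35     0.85]
Cofactors of I−A, C_ij = (−1)^(i+j)·(minor ij) (rows/columns in the sector order above):
  C_11 = (0.80)(0.85) − (-0.30)(-0.35) = 0.5750
  C_12 = −[(-0.15)(0.85) − (-0.30)(0.00)] = 0.1275
  C_13 = (-0.15)(-0.35) − (0.80)(0.00) = 0.0525
  C_21 = −[(-0.05)(0.85) − (-0.20)(-0.35)] = 0.1125
  C_22 = (0.80)(0.85) − (-0.20)(0.00) = 0.6800
  C_23 = −[(0.80)(-0.35) − (-0.05)(0.00)] = 0.2800
  C_31 = (-0.05)(-0.30) − (-0.20)(0.80) = 0.1750
  C_32 = −[(0.80)(-0.30) − (-0.20)(-0.15)] = 0.2700
  C_33 = (0.80)(0.80) − (-0.05)(-0.15) = 0.6325
det(I−A) = Σ_j (I−A)_1j·C_1j = (0.80)(0.5750) + (-0.05)(0.1275) + (-0.20)(0.0525) = 0.443125
adj(I−A) = Cᵀ =
  [ 0.5750   0.1125   0.1750]
  [ 0.1275   0.6800   0.2700]
  [ 0.0525   0.2800   0.6325]
(I − A)⁻¹ = adj(I−A) / det(I−A) ≈
  [   1.2976     0.2539     0.3949]
  [   0.2877     1.5346     0.6093]
  [   0.1185     0.6319     1.4274]
x = (I − A)⁻¹ d = adj(I−A)·d / det(I−A), with det(I−A) = 0.443125:
  x_U = (0.5750·475 + 0.1125·50 + 0.1750·150) / 0.443125 = 305.00 / 0.443125 ≈ 688.293
  x_L = (0.1275·475 + 0.6800·50 + 0.2700·150) / 0.443125 = 135.0625 / 0.443125 ≈ 304.795
  x_E = (0.0525·475 + 0.2800·50 + 0.6325·150) / 0.443125 = 133.8125 / 0.443125 ≈ 301.975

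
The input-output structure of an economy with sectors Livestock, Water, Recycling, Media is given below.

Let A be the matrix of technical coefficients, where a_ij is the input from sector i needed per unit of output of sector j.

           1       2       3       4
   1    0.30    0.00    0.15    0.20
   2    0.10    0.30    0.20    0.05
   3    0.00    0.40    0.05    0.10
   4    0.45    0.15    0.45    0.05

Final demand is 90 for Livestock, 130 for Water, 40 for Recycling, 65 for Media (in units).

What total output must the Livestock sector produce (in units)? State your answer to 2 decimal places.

I − A =
  [   0.70     0.00    -0.15    -0.20]
  [  -0.10     0.70    -0.20    -0.05]
  [   0.00    -0.40     0.95    -0.10]
  [  -0.45    -0.15    -0.45     0.95]
Compute the cofactors C_ij = (−1)^(i+j)·(3×3 minor ij) of I−A; the adjugate is their transpose:
adj(I−A) = Cᵀ =
  [ 0.505125   0.123750   0.167625   0.130500]
  [ 0.116125   0.508000   0.157375   0.067750]
  [ 0.080000   0.240500   0.394250   0.071000]
  [ 0.295500   0.252750   0.291000   0.403500]
det(I−A) = Σ_j (I−A)_1j·C_1j = (0.70)(0.505125) + (0.00)(0.116125) + (-0.15)(0.080000) + (-0.20)(0.295500) = 0.2824875
(I − A)⁻¹ = adj(I−A) / det(I−A) ≈
  [   1.7881     0.4381     0.5934     0.4620]
  [   0.4111     1.7983     0.5571     0.2398]
  [   0.2832     0.8514     1.3956     0.2513]
  [   1.0461     0.8947     1.0301     1.4284]
x = (I − A)⁻¹ d = adj(I−A)·d / det(I−A), with det(I−A) = 0.2824875:
  x_1 = (0.505125·90 + 0.123750·130 + 0.167625·40 + 0.130500·65) / 0.2824875 = 76.73625 / 0.2824875 ≈ 271.64
  x_2 = (0.116125·90 + 0.508000·130 + 0.157375·40 + 0.067750·65) / 0.2824875 = 87.19 / 0.2824875 ≈ 308.65
  x_3 = (0.080000·90 + 0.240500·130 + 0.394250·40 + 0.071000·65) / 0.2824875 = 58.85 / 0.2824875 ≈ 208.33
  x_4 = (0.295500·90 + 0.252750·130 + 0.291000·40 + 0.403500·65) / 0.2824875 = 97.32 / 0.2824875 ≈ 344.51

x_1 = 271.64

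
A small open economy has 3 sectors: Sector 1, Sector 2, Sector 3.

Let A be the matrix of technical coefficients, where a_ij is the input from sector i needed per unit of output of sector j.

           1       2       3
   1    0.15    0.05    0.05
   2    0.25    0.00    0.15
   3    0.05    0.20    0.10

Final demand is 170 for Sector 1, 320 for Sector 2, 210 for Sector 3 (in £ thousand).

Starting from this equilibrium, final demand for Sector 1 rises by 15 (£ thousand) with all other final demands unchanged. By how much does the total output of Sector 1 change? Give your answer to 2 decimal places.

Δx_1 = 18.05

I − A =
  [   0.85    -0.05    -0.05]
  [  -0.25     1.00    -0.15]
  [  -0.05    -0.20     0.90]
Cofactors of I−A, C_ij = (−1)^(i+j)·(minor ij) (rows/columns in the sector order above):
  C_11 = (1.00)(0.90) − (-0.15)(-0.20) = 0.8700
  C_12 = −[(-0.25)(0.90) − (-0.15)(-0.05)] = 0.2325
  C_13 = (-0.25)(-0.20) − (1.00)(-0.05) = 0.1000
  C_21 = −[(-0.05)(0.90) − (-0.05)(-0.20)] = 0.0550
  C_22 = (0.85)(0.90) − (-0.05)(-0.05) = 0.7625
  C_23 = −[(0.85)(-0.20) − (-0.05)(-0.05)] = 0.1725
  C_31 = (-0.05)(-0.15) − (-0.05)(1.00) = 0.0575
  C_32 = −[(0.85)(-0.15) − (-0.05)(-0.25)] = 0.1400
  C_33 = (0.85)(1.00) − (-0.05)(-0.25) = 0.8375
det(I−A) = Σ_j (I−A)_1j·C_1j = (0.85)(0.8700) + (-0.05)(0.2325) + (-0.05)(0.1000) = 0.722875
adj(I−A) = Cᵀ =
  [ 0.8700   0.0550   0.0575]
  [ 0.2325   0.7625   0.1400]
  [ 0.1000   0.1725   0.8375]
(I − A)⁻¹ = adj(I−A) / det(I−A) ≈
  [   1.2035     0.0761     0.0795]
  [   0.3216     1.0548     0.1937]
  [   0.1383     0.2386     1.1586]
Δx = (I − A)⁻¹ Δd with Δd having +15 in the Sector 1 component and 0 elsewhere.
So Δx_1 = L_11 · (+15), where L_11 = adj(I−A)_11 / det(I−A) = 0.8700 / 0.722875.
Δx_1 = 0.8700 × (+15) / 0.722875 = 13.05 / 0.722875 ≈ 18.05.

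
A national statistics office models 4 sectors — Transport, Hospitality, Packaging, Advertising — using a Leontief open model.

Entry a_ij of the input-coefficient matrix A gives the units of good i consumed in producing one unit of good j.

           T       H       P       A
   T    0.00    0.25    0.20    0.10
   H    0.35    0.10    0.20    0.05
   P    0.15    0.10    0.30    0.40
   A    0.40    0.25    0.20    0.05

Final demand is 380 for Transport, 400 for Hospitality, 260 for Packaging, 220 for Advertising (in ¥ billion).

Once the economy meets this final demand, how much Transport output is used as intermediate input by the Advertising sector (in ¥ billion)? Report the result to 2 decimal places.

z_TA = 143.15

I − A =
  [   1.00    -0.25    -0.20    -0.10]
  [  -0.35     0.90    -0.20    -0.05]
  [  -0.15    -0.10     0.70    -0.40]
  [  -0.40    -0.25    -0.20     0.95]
Compute the cofactors C_ij = (−1)^(i+j)·(3×3 minor ij) of I−A; the adjugate is their transpose:
adj(I−A) = Cᵀ =
  [ 0.477750   0.204750   0.241500   0.162750]
  [ 0.280750   0.493500   0.269500   0.169000]
  [ 0.340625   0.270375   0.709625   0.348875]
  [ 0.346750   0.273000   0.322000   0.507250]
det(I−A) = Σ_j (I−A)_1j·C_1j = (1.00)(0.477750) + (-0.25)(0.280750) + (-0.20)(0.340625) + (-0.10)(0.346750) = 0.3047625
(I − A)⁻¹ = adj(I−A) / det(I−A) ≈
  [   1.5676     0.6718     0.7924     0.5340]
  [   0.9212     1.6193     0.8843     0.5545]
  [   1.1177     0.8872     2.3285     1.1447]
  [   1.1378     0.8958     1.0566     1.6644]
First solve x = (I − A)⁻¹ d = adj(I−A)·d / det(I−A); in particular x_A = (0.346750·380 + 0.273000·400 + 0.322000·260 + 0.507250·220) / 0.3047625 = 436.28 / 0.3047625 ≈ 1431.5410.
Intermediate flow from T to A: z_TA = a_TA · x_A = 0.10 × 436.28 / 0.3047625 = 43.628 / 0.3047625 ≈ 143.15.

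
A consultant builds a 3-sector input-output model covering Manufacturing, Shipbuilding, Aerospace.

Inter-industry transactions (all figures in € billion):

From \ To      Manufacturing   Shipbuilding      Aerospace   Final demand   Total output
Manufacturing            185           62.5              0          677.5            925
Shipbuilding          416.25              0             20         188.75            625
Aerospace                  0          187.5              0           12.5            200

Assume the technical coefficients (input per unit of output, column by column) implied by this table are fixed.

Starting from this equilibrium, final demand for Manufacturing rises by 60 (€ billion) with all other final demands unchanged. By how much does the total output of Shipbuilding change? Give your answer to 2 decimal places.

Δx_2 = 36.94

Technical coefficients a_ij = z_ij / X_j:
  a_11 = 185/925 = 0.20, a_21 = 416.25/925 = 0.45, a_31 = 0/925 = 0.00
  a_12 = 62.5/625 = 0.10, a_22 = 0/625 = 0.00, a_32 = 187.5/625 = 0.30
  a_13 = 0/200 = 0.00, a_23 = 20/200 = 0.10, a_33 = 0/200 = 0.00
I − A =
  [   0.80    -0.10     0.00]
  [  -0.45     1.00    -0.10]
  [   0.00    -0.30     1.00]
Cofactors of I−A, C_ij = (−1)^(i+j)·(minor ij) (rows/columns in the sector order above):
  C_11 = (1.00)(1.00) − (-0.10)(-0.30) = 0.9700
  C_12 = −[(-0.45)(1.00) − (-0.10)(0.00)] = 0.4500
  C_13 = (-0.45)(-0.30) − (1.00)(0.00) = 0.1350
  C_21 = −[(-0.10)(1.00) − (0.00)(-0.30)] = 0.1000
  C_22 = (0.80)(1.00) − (0.00)(0.00) = 0.8000
  C_23 = −[(0.80)(-0.30) − (-0.10)(0.00)] = 0.2400
  C_31 = (-0.10)(-0.10) − (0.00)(1.00) = 0.0100
  C_32 = −[(0.80)(-0.10) − (0.00)(-0.45)] = 0.0800
  C_33 = (0.80)(1.00) − (-0.10)(-0.45) = 0.7550
det(I−A) = Σ_j (I−A)_1j·C_1j = (0.80)(0.9700) + (-0.10)(0.4500) + (0.00)(0.1350) = 0.7310
adj(I−A) = Cᵀ =
  [ 0.9700   0.1000   0.0100]
  [ 0.4500   0.8000   0.0800]
  [ 0.1350   0.2400   0.7550]
(I − A)⁻¹ = adj(I−A) / det(I−A) ≈
  [   1.3269     0.1368     0.0137]
  [   0.6156     1.0944     0.1094]
  [   0.1847     0.3283     1.0328]
Δx = (I − A)⁻¹ Δd with Δd having +60 in the Manufacturing component and 0 elsewhere.
So Δx_2 = L_21 · (+60), where L_21 = adj(I−A)_21 / det(I−A) = 0.4500 / 0.7310.
Δx_2 = 0.4500 × (+60) / 0.7310 = 27.00 / 0.7310 ≈ 36.94.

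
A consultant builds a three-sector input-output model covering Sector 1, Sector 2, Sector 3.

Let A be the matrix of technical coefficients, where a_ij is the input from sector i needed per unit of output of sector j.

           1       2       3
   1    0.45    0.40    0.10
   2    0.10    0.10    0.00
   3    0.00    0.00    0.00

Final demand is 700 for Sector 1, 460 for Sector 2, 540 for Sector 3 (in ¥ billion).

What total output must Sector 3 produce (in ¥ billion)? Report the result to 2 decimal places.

x_3 = 540.00

I − A =
  [   0.55    -0.40    -0.10]
  [  -0.10     0.90     0.00]
  [   0.00     0.00     1.00]
Cofactors of I−A, C_ij = (−1)^(i+j)·(minor ij) (rows/columns in the sector order above):
  C_11 = (0.90)(1.00) − (0.00)(0.00) = 0.9000
  C_12 = −[(-0.10)(1.00) − (0.00)(0.00)] = 0.1000
  C_13 = (-0.10)(0.00) − (0.90)(0.00) = 0.0000
  C_21 = −[(-0.40)(1.00) − (-0.10)(0.00)] = 0.4000
  C_22 = (0.55)(1.00) − (-0.10)(0.00) = 0.5500
  C_23 = −[(0.55)(0.00) − (-0.40)(0.00)] = 0.0000
  C_31 = (-0.40)(0.00) − (-0.10)(0.90) = 0.0900
  C_32 = −[(0.55)(0.00) − (-0.10)(-0.10)] = 0.0100
  C_33 = (0.55)(0.90) − (-0.40)(-0.10) = 0.4550
det(I−A) = Σ_j (I−A)_1j·C_1j = (0.55)(0.9000) + (-0.40)(0.1000) + (-0.10)(0.0000) = 0.4550
adj(I−A) = Cᵀ =
  [ 0.9000   0.4000   0.0900]
  [ 0.1000   0.5500   0.0100]
  [ 0.0000   0.0000   0.4550]
(I − A)⁻¹ = adj(I−A) / det(I−A) ≈
  [   1.9780     0.8791     0.1978]
  [   0.2198     1.2088     0.0220]
  [   0.0000     0.0000     1.0000]
x = (I − A)⁻¹ d = adj(I−A)·d / det(I−A), with det(I−A) = 0.4550:
  x_1 = (0.9000·700 + 0.4000·460 + 0.0900·540) / 0.4550 = 862.60 / 0.4550 ≈ 1895.82
  x_2 = (0.1000·700 + 0.5500·460 + 0.0100·540) / 0.4550 = 328.40 / 0.4550 ≈ 721.76
  x_3 = (0.0000·700 + 0.0000·460 + 0.4550·540) / 0.4550 = 245.70 / 0.4550 = 540.00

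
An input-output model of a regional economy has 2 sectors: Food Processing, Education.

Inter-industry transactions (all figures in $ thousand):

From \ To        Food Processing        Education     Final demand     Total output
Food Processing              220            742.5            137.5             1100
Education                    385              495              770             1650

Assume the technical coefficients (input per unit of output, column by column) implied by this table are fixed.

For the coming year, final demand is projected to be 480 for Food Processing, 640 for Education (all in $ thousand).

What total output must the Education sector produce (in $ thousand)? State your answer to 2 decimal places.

Technical coefficients a_ij = z_ij / X_j:
  a_FF = 220/1100 = 0.20, a_EF = 385/1100 = 0.35
  a_FE = 742.5/1650 = 0.45, a_EE = 495/1650 = 0.30
I − A =
  [   0.80    -0.45]
  [  -0.35     0.70]
det(I−A) = (0.80)(0.70) − (-0.45)(-0.35) = 0.4025
adj(I−A) = [[0.70, 0.45], [0.35, 0.80]]
(I − A)⁻¹ = adj(I−A) / det(I−A) ≈
  [   1.7391     1.1180]
  [   0.8696     1.9876]
x = (I − A)⁻¹ d = adj(I−A)·d / det(I−A), with det(I−A) = 0.4025:
  x_F = (0.70·480 + 0.45·640) / 0.4025 = 624.00 / 0.4025 ≈ 1550.31
  x_E = (0.35·480 + 0.80·640) / 0.4025 = 680.00 / 0.4025 ≈ 1689.44

x_E = 1689.44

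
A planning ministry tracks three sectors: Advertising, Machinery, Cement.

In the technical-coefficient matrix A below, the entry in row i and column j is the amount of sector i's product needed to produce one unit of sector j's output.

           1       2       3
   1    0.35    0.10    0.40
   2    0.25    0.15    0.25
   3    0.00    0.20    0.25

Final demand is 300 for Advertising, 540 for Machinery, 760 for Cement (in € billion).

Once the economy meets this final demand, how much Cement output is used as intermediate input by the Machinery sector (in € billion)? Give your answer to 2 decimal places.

z_32 = 302.51

I − A =
  [   0.65    -0.10    -0.40]
  [  -0.25     0.85    -0.25]
  [   0.00    -0.20     0.75]
Cofactors of I−A, C_ij = (−1)^(i+j)·(minor ij) (rows/columns in the sector order above):
  C_11 = (0.85)(0.75) − (-0.25)(-0.20) = 0.5875
  C_12 = −[(-0.25)(0.75) − (-0.25)(0.00)] = 0.1875
  C_13 = (-0.25)(-0.20) − (0.85)(0.00) = 0.0500
  C_21 = −[(-0.10)(0.75) − (-0.40)(-0.20)] = 0.1550
  C_22 = (0.65)(0.75) − (-0.40)(0.00) = 0.4875
  C_23 = −[(0.65)(-0.20) − (-0.10)(0.00)] = 0.1300
  C_31 = (-0.10)(-0.25) − (-0.40)(0.85) = 0.3650
  C_32 = −[(0.65)(-0.25) − (-0.40)(-0.25)] = 0.2625
  C_33 = (0.65)(0.85) − (-0.10)(-0.25) = 0.5275
det(I−A) = Σ_j (I−A)_1j·C_1j = (0.65)(0.5875) + (-0.10)(0.1875) + (-0.40)(0.0500) = 0.343125
adj(I−A) = Cᵀ =
  [ 0.5875   0.1550   0.3650]
  [ 0.1875   0.4875   0.2625]
  [ 0.0500   0.1300   0.5275]
(I − A)⁻¹ = adj(I−A) / det(I−A) ≈
  [   1.7122     0.4517     1.0638]
  [   0.5464     1.4208     0.7650]
  [   0.1457     0.3789     1.5373]
First solve x = (I − A)⁻¹ d = adj(I−A)·d / det(I−A); in particular x_2 = (0.1875·300 + 0.4875·540 + 0.2625·760) / 0.343125 = 519.00 / 0.343125 ≈ 1512.5683.
Intermediate flow from 3 to 2: z_32 = a_32 · x_2 = 0.20 × 519.00 / 0.343125 = 103.80 / 0.343125 ≈ 302.51.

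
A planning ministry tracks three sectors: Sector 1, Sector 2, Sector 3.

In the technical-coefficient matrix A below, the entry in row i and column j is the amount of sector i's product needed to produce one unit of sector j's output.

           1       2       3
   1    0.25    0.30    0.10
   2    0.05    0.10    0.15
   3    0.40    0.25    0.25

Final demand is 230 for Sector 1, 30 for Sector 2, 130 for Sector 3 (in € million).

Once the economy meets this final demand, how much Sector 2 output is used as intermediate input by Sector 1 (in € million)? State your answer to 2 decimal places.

I − A =
  [   0.75    -0.30    -0.10]
  [  -0.05     0.90    -0.15]
  [  -0.40    -0.25     0.75]
Cofactors of I−A, C_ij = (−1)^(i+j)·(minor ij) (rows/columns in the sector order above):
  C_11 = (0.90)(0.75) − (-0.15)(-0.25) = 0.6375
  C_12 = −[(-0.05)(0.75) − (-0.15)(-0.40)] = 0.0975
  C_13 = (-0.05)(-0.25) − (0.90)(-0.40) = 0.3725
  C_21 = −[(-0.30)(0.75) − (-0.10)(-0.25)] = 0.2500
  C_22 = (0.75)(0.75) − (-0.10)(-0.40) = 0.5225
  C_23 = −[(0.75)(-0.25) − (-0.30)(-0.40)] = 0.3075
  C_31 = (-0.30)(-0.15) − (-0.10)(0.90) = 0.1350
  C_32 = −[(0.75)(-0.15) − (-0.10)(-0.05)] = 0.1175
  C_33 = (0.75)(0.90) − (-0.30)(-0.05) = 0.6600
det(I−A) = Σ_j (I−A)_1j·C_1j = (0.75)(0.6375) + (-0.30)(0.0975) + (-0.10)(0.3725) = 0.411625
adj(I−A) = Cᵀ =
  [ 0.6375   0.2500   0.1350]
  [ 0.0975   0.5225   0.1175]
  [ 0.3725   0.3075   0.6600]
(I − A)⁻¹ = adj(I−A) / det(I−A) ≈
  [   1.5487     0.6073     0.3280]
  [   0.2369     1.2694     0.2855]
  [   0.9049     0.7470     1.6034]
First solve x = (I − A)⁻¹ d = adj(I−A)·d / det(I−A); in particular x_1 = (0.6375·230 + 0.2500·30 + 0.1350·130) / 0.411625 = 171.675 / 0.411625 ≈ 417.0665.
Intermediate flow from 2 to 1: z_21 = a_21 · x_1 = 0.05 × 171.675 / 0.411625 = 8.58375 / 0.411625 ≈ 20.85.

z_21 = 20.85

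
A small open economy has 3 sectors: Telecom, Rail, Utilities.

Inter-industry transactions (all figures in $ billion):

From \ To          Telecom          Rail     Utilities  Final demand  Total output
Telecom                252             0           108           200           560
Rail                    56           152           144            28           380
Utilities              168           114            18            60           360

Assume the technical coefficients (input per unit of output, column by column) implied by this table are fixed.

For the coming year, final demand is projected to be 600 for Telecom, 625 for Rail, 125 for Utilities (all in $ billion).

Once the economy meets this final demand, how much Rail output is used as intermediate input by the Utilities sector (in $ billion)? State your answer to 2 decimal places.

z_23 = 586.18

Technical coefficients a_ij = z_ij / X_j:
  a_11 = 252/560 = 0.45, a_21 = 56/560 = 0.10, a_31 = 168/560 = 0.30
  a_12 = 0/380 = 0.00, a_22 = 152/380 = 0.40, a_32 = 114/380 = 0.30
  a_13 = 108/360 = 0.30, a_23 = 144/360 = 0.40, a_33 = 18/360 = 0.05
I − A =
  [   0.55     0.00    -0.30]
  [  -0.10     0.60    -0.40]
  [  -0.30    -0.30     0.95]
Cofactors of I−A, C_ij = (−1)^(i+j)·(minor ij) (rows/columns in the sector order above):
  C_11 = (0.60)(0.95) − (-0.40)(-0.30) = 0.4500
  C_12 = −[(-0.10)(0.95) − (-0.40)(-0.30)] = 0.2150
  C_13 = (-0.10)(-0.30) − (0.60)(-0.30) = 0.2100
  C_21 = −[(0.00)(0.95) − (-0.30)(-0.30)] = 0.0900
  C_22 = (0.55)(0.95) − (-0.30)(-0.30) = 0.4325
  C_23 = −[(0.55)(-0.30) − (0.00)(-0.30)] = 0.1650
  C_31 = (0.00)(-0.40) − (-0.30)(0.60) = 0.1800
  C_32 = −[(0.55)(-0.40) − (-0.30)(-0.10)] = 0.2500
  C_33 = (0.55)(0.60) − (0.00)(-0.10) = 0.3300
det(I−A) = Σ_j (I−A)_1j·C_1j = (0.55)(0.4500) + (0.00)(0.2150) + (-0.30)(0.2100) = 0.1845
adj(I−A) = Cᵀ =
  [ 0.4500   0.0900   0.1800]
  [ 0.2150   0.4325   0.2500]
  [ 0.2100   0.1650   0.3300]
(I − A)⁻¹ = adj(I−A) / det(I−A) ≈
  [   2.4390     0.4878     0.9756]
  [   1.1653     2.3442     1.3550]
  [   1.1382     0.8943     1.7886]
First solve x = (I − A)⁻¹ d = adj(I−A)·d / det(I−A); in particular x_3 = (0.2100·600 + 0.1650·625 + 0.3300·125) / 0.1845 = 270.375 / 0.1845 ≈ 1465.4472.
Intermediate flow from 2 to 3: z_23 = a_23 · x_3 = 0.40 × 270.375 / 0.1845 = 108.15 / 0.1845 ≈ 586.18.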